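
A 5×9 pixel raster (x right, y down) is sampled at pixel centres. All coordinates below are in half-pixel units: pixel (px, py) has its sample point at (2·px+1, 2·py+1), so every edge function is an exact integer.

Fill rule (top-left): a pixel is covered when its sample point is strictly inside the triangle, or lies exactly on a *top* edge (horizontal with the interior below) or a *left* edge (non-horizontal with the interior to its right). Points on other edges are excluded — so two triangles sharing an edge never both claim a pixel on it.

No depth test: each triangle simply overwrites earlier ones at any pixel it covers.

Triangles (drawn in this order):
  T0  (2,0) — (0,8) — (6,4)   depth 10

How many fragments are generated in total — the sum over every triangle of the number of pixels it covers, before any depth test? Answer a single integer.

T0:
  2·area = 40  (B↔C swapped to make it positive)
  edge (2, 0)→(6, 4): d=(4,4) right/bottom  bias=-1
  edge (6, 4)→(0, 8): d=(-6,4) right/bottom  bias=-1
  edge (0, 8)→(2, 0): d=(2,-8) top-left  bias=+0
    (1,0)@(3, 1): e=[0,30,10] → ·  [on edge]
    (1,1)@(3, 3): e=[8,18,14] → █
    (2,1)@(5, 3): e=[0,10,30] → ·  [on edge]
    (0,2)@(1, 5): e=[24,14,2] → █
    (2,2)@(5, 5): e=[8,-2,34] → ·
    (3,2)@(7, 5): e=[0,-10,50] → ·  [on edge]
    (0,3)@(1, 7): e=[32,2,6] → █
    (1,3)@(3, 7): e=[24,-6,22] → ·
    (4,3)@(9, 7): e=[0,-30,70] → ·  [on edge]
    (0,4)@(1, 9): e=[40,-10,10] → ·
  covered (4 px):
    · · · · ·
    · █ · · ·
    █ █ · · ·
    █ · · · ·
    · · · · ·
    · · · · ·
    · · · · ·
    · · · · ·
    · · · · ·

Result: 4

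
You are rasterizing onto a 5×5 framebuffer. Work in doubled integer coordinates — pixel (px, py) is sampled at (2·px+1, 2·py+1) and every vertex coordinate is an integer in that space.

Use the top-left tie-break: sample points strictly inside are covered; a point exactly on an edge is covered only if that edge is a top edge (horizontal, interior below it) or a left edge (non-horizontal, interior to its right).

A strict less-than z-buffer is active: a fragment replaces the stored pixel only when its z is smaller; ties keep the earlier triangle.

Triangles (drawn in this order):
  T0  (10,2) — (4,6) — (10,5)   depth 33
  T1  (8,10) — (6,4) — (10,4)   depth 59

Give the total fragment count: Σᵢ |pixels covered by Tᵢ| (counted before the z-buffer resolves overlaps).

T0:
  2·area = 18  (B↔C swapped to make it positive)
  edge (10, 2)→(10, 5): d=(0,3) right/bottom  bias=-1
  edge (10, 5)→(4, 6): d=(-6,1) right/bottom  bias=-1
  edge (4, 6)→(10, 2): d=(6,-4) top-left  bias=+0
    (4,1)@(9, 3): e=[3,13,2] → X
    (3,2)@(7, 5): e=[9,3,6] → X
    (3,3)@(7, 7): e=[9,-9,18] → .
    (4,3)@(9, 7): e=[3,-11,26] → .
  covered (3 px):
    . . . . .
    . . . . X
    . . . X X
    . . . . .
    . . . . .
T1:
  2·area = 24
  edge (8, 10)→(6, 4): d=(-2,-6) top-left  bias=+0
  edge (6, 4)→(10, 4): d=(4,0) top-left  bias=+0
  edge (10, 4)→(8, 10): d=(-2,6) right/bottom  bias=-1
    (2,0)@(5, 1): e=[0,-12,36] → .  [on edge]
    (3,2)@(7, 5): e=[4,4,16] → X
    (4,2)@(9, 5): e=[16,4,4] → X
    (3,3)@(7, 7): e=[0,12,12] → X  [on edge]
    (4,3)@(9, 7): e=[12,12,0] → .  [on edge]
    (3,4)@(7, 9): e=[-4,20,8] → .
  covered (3 px):
    . . . . .
    . . . . .
    . . . X X
    . . . X .
    . . . . .

Final: 6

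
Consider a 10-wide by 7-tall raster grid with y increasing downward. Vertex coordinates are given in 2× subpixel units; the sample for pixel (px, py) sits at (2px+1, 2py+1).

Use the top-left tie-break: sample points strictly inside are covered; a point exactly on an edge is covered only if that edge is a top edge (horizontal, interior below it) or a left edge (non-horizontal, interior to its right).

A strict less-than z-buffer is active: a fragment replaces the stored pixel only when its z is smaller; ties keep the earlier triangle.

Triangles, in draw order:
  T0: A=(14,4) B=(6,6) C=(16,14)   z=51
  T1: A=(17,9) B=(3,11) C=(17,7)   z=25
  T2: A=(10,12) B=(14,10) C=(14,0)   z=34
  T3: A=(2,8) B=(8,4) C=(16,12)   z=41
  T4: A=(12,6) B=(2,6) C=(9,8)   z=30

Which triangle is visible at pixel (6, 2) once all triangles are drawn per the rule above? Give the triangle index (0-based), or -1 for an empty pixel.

T0:
  2·area = 84  (B↔C swapped to make it positive)
  edge (14, 4)→(16, 14): d=(2,10) right/bottom  bias=-1
  edge (16, 14)→(6, 6): d=(-10,-8) top-left  bias=+0
  edge (6, 6)→(14, 4): d=(8,-2) top-left  bias=+0
    (5,2)@(11, 5): e=[32,50,2] → #
    (6,2)@(13, 5): e=[12,66,6] → #
    (7,2)@(15, 5): e=[-8,82,10] → ·
    (4,3)@(9, 7): e=[56,14,14] → #
    (7,3)@(15, 7): e=[-4,62,26] → ·
    (4,4)@(9, 9): e=[60,-6,30] → ·
    (5,4)@(11, 9): e=[40,10,34] → #
    (7,4)@(15, 9): e=[0,42,42] → ·  [on edge]
    (5,5)@(11, 11): e=[44,-10,50] → ·
    (6,5)@(13, 11): e=[24,6,54] → #
    (7,5)@(15, 11): e=[4,22,58] → #
    (8,5)@(17, 11): e=[-16,38,62] → ·
  covered (10 px):
    · · · · · · · · · ·
    · · · · · · · · · ·
    · · · · · # # · · ·
    · · · · # # # · · ·
    · · · · · # # · · ·
    · · · · · · # # · ·
    · · · · · · · # · ·
T1:
  2·area = 28
  edge (17, 9)→(3, 11): d=(-14,2) right/bottom  bias=-1
  edge (3, 11)→(17, 7): d=(14,-4) top-left  bias=+0
  edge (17, 7)→(17, 9): d=(0,2) right/bottom  bias=-1
    (8,0)@(17, 1): e=[112,-84,0] → ·  [on edge]
    (8,1)@(17, 3): e=[84,-56,0] → ·  [on edge]
    (8,2)@(17, 5): e=[56,-28,0] → ·  [on edge]
    (8,3)@(17, 7): e=[28,0,0] → ·  [on edge]
    (5,4)@(11, 9): e=[12,4,12] → #
    (6,4)@(13, 9): e=[8,12,8] → #
    (7,4)@(15, 9): e=[4,20,4] → #
    (8,4)@(17, 9): e=[0,28,0] → ·  [on edge]
    (1,5)@(3, 11): e=[0,0,28] → ·  [on edge]
    (5,5)@(11, 11): e=[-16,32,12] → ·
    (6,5)@(13, 11): e=[-20,40,8] → ·
    (7,5)@(15, 11): e=[-24,48,4] → ·
    (8,5)@(17, 11): e=[-28,56,0] → ·  [on edge]
    (8,6)@(17, 13): e=[-56,84,0] → ·  [on edge]
  covered (3 px):
    · · · · · · · · · ·
    · · · · · · · · · ·
    · · · · · · · · · ·
    · · · · · · · · · ·
    · · · · · # # # · ·
    · · · · · · · · · ·
    · · · · · · · · · ·
T2:
  2·area = 40  (B↔C swapped to make it positive)
  edge (10, 12)→(14, 0): d=(4,-12) top-left  bias=+0
  edge (14, 0)→(14, 10): d=(0,10) right/bottom  bias=-1
  edge (14, 10)→(10, 12): d=(-4,2) right/bottom  bias=-1
    (6,1)@(13, 3): e=[0,10,30] → #  [on edge]
    (7,1)@(15, 3): e=[24,-10,26] → ·
    (6,2)@(13, 5): e=[8,10,22] → #
    (7,2)@(15, 5): e=[32,-10,18] → ·
    (6,3)@(13, 7): e=[16,10,14] → #
    (7,3)@(15, 7): e=[40,-10,10] → ·
    (5,4)@(11, 9): e=[0,30,10] → #  [on edge]
    (7,4)@(15, 9): e=[48,-10,2] → ·
    (5,5)@(11, 11): e=[8,30,2] → #
    (6,5)@(13, 11): e=[32,10,-2] → ·
    (5,6)@(11, 13): e=[16,30,-6] → ·
  covered (6 px):
    · · · · · · · · · ·
    · · · · · · # · · ·
    · · · · · · # · · ·
    · · · · · · # · · ·
    · · · · · # # · · ·
    · · · · · # · · · ·
    · · · · · · · · · ·
T3:
  2·area = 80
  edge (2, 8)→(8, 4): d=(6,-4) top-left  bias=+0
  edge (8, 4)→(16, 12): d=(8,8) right/bottom  bias=-1
  edge (16, 12)→(2, 8): d=(-14,-4) top-left  bias=+0
    (2,0)@(5, 1): e=[-30,0,110] → ·  [on edge]
    (3,1)@(7, 3): e=[-10,0,90] → ·  [on edge]
    (3,2)@(7, 5): e=[2,16,62] → #
    (4,2)@(9, 5): e=[10,0,70] → ·  [on edge]
    (2,3)@(5, 7): e=[6,48,26] → #
    (4,3)@(9, 7): e=[22,16,42] → #
    (5,3)@(11, 7): e=[30,0,50] → ·  [on edge]
    (2,4)@(5, 9): e=[18,64,-2] → ·
    (3,4)@(7, 9): e=[26,48,6] → #
    (5,4)@(11, 9): e=[42,16,22] → #
    (6,4)@(13, 9): e=[50,0,30] → ·  [on edge]
    (3,5)@(7, 11): e=[38,64,-22] → ·
    (7,5)@(15, 11): e=[70,0,10] → ·  [on edge]
    (8,6)@(17, 13): e=[90,0,-10] → ·  [on edge]
  covered (8 px):
    · · · · · · · · · ·
    · · · · · · · · · ·
    · · · # · · · · · ·
    · · # # # · · · · ·
    · · · # # # · · · ·
    · · · · · · # · · ·
    · · · · · · · · · ·
T4:
  2·area = 20  (B↔C swapped to make it positive)
  edge (12, 6)→(9, 8): d=(-3,2) right/bottom  bias=-1
  edge (9, 8)→(2, 6): d=(-7,-2) top-left  bias=+0
  edge (2, 6)→(12, 6): d=(10,0) top-left  bias=+0
    (3,3)@(7, 7): e=[7,3,10] → #
    (4,3)@(9, 7): e=[3,7,10] → #
    (5,3)@(11, 7): e=[-1,11,10] → ·
    (3,4)@(7, 9): e=[1,-11,30] → ·
    (4,4)@(9, 9): e=[-3,-7,30] → ·
  covered (2 px):
    · · · · · · · · · ·
    · · · · · · · · · ·
    · · · · · · · · · ·
    · · · # # · · · · ·
    · · · · · · · · · ·
    · · · · · · · · · ·
    · · · · · · · · · ·

Z-buffer (winner per pixel, '.' = empty):
  . . . . . . . . . .
  . . . . . . 2 . . .
  . . . 3 . 0 2 . . .
  . . 3 4 4 0 2 . . .
  . . . 3 3 1 1 1 . .
  . . . . . 2 3 0 . .
  . . . . . . . 0 . .

Final: 2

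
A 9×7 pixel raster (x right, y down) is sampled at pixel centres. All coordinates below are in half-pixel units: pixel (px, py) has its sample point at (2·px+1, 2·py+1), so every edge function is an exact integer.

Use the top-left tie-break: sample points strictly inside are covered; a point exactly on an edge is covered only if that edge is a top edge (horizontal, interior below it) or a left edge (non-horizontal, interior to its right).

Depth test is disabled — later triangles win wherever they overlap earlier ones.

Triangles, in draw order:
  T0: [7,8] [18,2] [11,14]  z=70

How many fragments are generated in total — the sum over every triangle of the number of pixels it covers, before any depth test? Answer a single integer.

T0:
  2·area = 90
  edge (7, 8)→(18, 2): d=(11,-6) top-left  bias=+0
  edge (18, 2)→(11, 14): d=(-7,12) right/bottom  bias=-1
  edge (11, 14)→(7, 8): d=(-4,-6) top-left  bias=+0
    (8,1)@(17, 3): e=[5,5,80] → X
    (2,2)@(5, 5): e=[-45,135,0] → .  [on edge]
    (6,2)@(13, 5): e=[3,39,48] → X
    (7,2)@(15, 5): e=[15,15,60] → X
    (8,2)@(17, 5): e=[27,-9,72] → .
    (4,3)@(9, 7): e=[1,73,16] → X
    (5,3)@(11, 7): e=[13,49,28] → X
    (8,3)@(17, 7): e=[49,-23,64] → .
    (4,4)@(9, 9): e=[23,59,8] → X
    (7,4)@(15, 9): e=[59,-13,44] → .
    (4,5)@(9, 11): e=[45,45,0] → X  [on edge]
    (6,5)@(13, 11): e=[69,-3,24] → .
  covered (13 px):
    . . . . . . . . .
    . . . . . . . . X
    . . . . . . X X .
    . . . . X X X X .
    . . . . X X X . .
    . . . . X X . . .
    . . . . . X . . .

Final: 13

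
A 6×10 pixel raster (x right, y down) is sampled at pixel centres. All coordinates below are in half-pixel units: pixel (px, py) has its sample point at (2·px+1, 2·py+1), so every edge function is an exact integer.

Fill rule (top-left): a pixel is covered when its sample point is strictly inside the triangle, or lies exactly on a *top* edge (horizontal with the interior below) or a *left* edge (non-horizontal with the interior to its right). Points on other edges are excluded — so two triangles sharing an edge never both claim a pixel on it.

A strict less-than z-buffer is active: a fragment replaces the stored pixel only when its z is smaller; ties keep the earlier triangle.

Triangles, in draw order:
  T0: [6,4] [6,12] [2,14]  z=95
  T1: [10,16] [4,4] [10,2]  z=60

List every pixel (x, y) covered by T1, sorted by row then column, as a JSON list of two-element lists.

T0:
  2·area = 32
  edge (6, 4)→(6, 12): d=(0,8) right/bottom  bias=-1
  edge (6, 12)→(2, 14): d=(-4,2) right/bottom  bias=-1
  edge (2, 14)→(6, 4): d=(4,-10) top-left  bias=+0
    (2,3)@(5, 7): e=[8,22,2] → #
    (3,3)@(7, 7): e=[-8,18,22] → ·
    (2,4)@(5, 9): e=[8,14,10] → #
    (3,4)@(7, 9): e=[-8,10,30] → ·
    (2,5)@(5, 11): e=[8,6,18] → #
    (3,5)@(7, 11): e=[-8,2,38] → ·
    (1,6)@(3, 13): e=[24,2,6] → #
    (2,6)@(5, 13): e=[8,-2,26] → ·
    (1,7)@(3, 15): e=[24,-6,14] → ·
  covered (4 px):
    · · · · · ·
    · · · · · ·
    · · · · · ·
    · · # · · ·
    · · # · · ·
    · · # · · ·
    · # · · · ·
    · · · · · ·
    · · · · · ·
    · · · · · ·
T1:
  2·area = 84
  edge (10, 16)→(4, 4): d=(-6,-12) top-left  bias=+0
  edge (4, 4)→(10, 2): d=(6,-2) top-left  bias=+0
  edge (10, 2)→(10, 16): d=(0,14) right/bottom  bias=-1
    (3,1)@(7, 3): e=[42,0,42] → #  [on edge]
    (4,1)@(9, 3): e=[66,4,14] → #
    (5,1)@(11, 3): e=[90,8,-14] → ·
    (0,2)@(1, 5): e=[-42,0,126] → ·  [on edge]
    (2,2)@(5, 5): e=[6,8,70] → #
    (5,2)@(11, 5): e=[78,20,-14] → ·
    (2,3)@(5, 7): e=[-6,20,70] → ·
    (3,3)@(7, 7): e=[18,24,42] → #
    (5,3)@(11, 7): e=[66,32,-14] → ·
    (3,4)@(7, 9): e=[6,36,42] → #
    (5,4)@(11, 9): e=[54,44,-14] → ·
    (3,5)@(7, 11): e=[-6,48,42] → ·
  covered (11 px):
    · · · · · ·
    · · · # # ·
    · · # # # ·
    · · · # # ·
    · · · # # ·
    · · · · # ·
    · · · · # ·
    · · · · · ·
    · · · · · ·
    · · · · · ·

Answer: [[3,1],[4,1],[2,2],[3,2],[4,2],[3,3],[4,3],[3,4],[4,4],[4,5],[4,6]]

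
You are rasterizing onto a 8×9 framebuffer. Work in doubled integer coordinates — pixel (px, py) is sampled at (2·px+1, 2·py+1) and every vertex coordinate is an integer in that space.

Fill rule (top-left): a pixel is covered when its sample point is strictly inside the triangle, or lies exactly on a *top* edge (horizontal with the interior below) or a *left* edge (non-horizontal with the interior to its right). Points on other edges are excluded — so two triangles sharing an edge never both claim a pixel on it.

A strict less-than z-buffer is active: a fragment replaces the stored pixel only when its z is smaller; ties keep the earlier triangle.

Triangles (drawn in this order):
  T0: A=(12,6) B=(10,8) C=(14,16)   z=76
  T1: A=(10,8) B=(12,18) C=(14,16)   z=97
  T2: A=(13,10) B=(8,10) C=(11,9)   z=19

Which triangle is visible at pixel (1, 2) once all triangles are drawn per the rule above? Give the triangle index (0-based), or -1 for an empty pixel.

T0:
  2·area = 24  (B↔C swapped to make it positive)
  edge (12, 6)→(14, 16): d=(2,10) right/bottom  bias=-1
  edge (14, 16)→(10, 8): d=(-4,-8) top-left  bias=+0
  edge (10, 8)→(12, 6): d=(2,-2) top-left  bias=+0
    (5,0)@(11, 1): e=[0,36,-12] → ·  [on edge]
    (7,1)@(15, 3): e=[-36,60,0] → ·  [on edge]
    (6,2)@(13, 5): e=[-12,36,0] → ·  [on edge]
    (5,3)@(11, 7): e=[12,12,0] → █  [on edge]
    (6,3)@(13, 7): e=[-8,28,4] → ·
    (4,4)@(9, 9): e=[36,-12,0] → ·  [on edge]
    (5,4)@(11, 9): e=[16,4,4] → █
    (6,4)@(13, 9): e=[-4,20,8] → ·
    (3,5)@(7, 11): e=[60,-36,0] → ·  [on edge]
    (5,5)@(11, 11): e=[20,-4,8] → ·
    (6,5)@(13, 11): e=[0,12,12] → ·  [on edge]
    (2,6)@(5, 13): e=[84,-60,0] → ·  [on edge]
    (1,7)@(3, 15): e=[108,-84,0] → ·  [on edge]
    (0,8)@(1, 17): e=[132,-108,0] → ·  [on edge]
  covered (3 px):
    · · · · · · · ·
    · · · · · · · ·
    · · · · · · · ·
    · · · · · █ · ·
    · · · · · █ · ·
    · · · · · · · ·
    · · · · · · █ ·
    · · · · · · · ·
    · · · · · · · ·
T1:
  2·area = 24  (B↔C swapped to make it positive)
  edge (10, 8)→(14, 16): d=(4,8) right/bottom  bias=-1
  edge (14, 16)→(12, 18): d=(-2,2) right/bottom  bias=-1
  edge (12, 18)→(10, 8): d=(-2,-10) top-left  bias=+0
    (4,1)@(9, 3): e=[-12,36,0] → ·  [on edge]
    (5,5)@(11, 11): e=[4,16,4] → █
    (6,5)@(13, 11): e=[-12,12,24] → ·
    (5,6)@(11, 13): e=[12,12,0] → █  [on edge]
    (6,6)@(13, 13): e=[-4,8,20] → ·
    (5,7)@(11, 15): e=[20,8,-4] → ·
    (6,7)@(13, 15): e=[4,4,16] → █
    (7,7)@(15, 15): e=[-12,0,36] → ·  [on edge]
    (6,8)@(13, 17): e=[12,0,12] → ·  [on edge]
  covered (3 px):
    · · · · · · · ·
    · · · · · · · ·
    · · · · · · · ·
    · · · · · · · ·
    · · · · · · · ·
    · · · · · █ · ·
    · · · · · █ · ·
    · · · · · · █ ·
    · · · · · · · ·
T2:
  2·area = 5
  edge (13, 10)→(8, 10): d=(-5,0) right/bottom  bias=-1
  edge (8, 10)→(11, 9): d=(3,-1) top-left  bias=+0
  edge (11, 9)→(13, 10): d=(2,1) right/bottom  bias=-1
    (1,2)@(3, 5): e=[25,-20,0] → ·  [on edge]
    (3,3)@(7, 7): e=[15,-10,0] → ·  [on edge]
    (5,4)@(11, 9): e=[5,0,0] → ·  [on edge]
    (2,5)@(5, 11): e=[-5,0,10] → ·  [on edge]
    (7,5)@(15, 11): e=[-5,10,0] → ·  [on edge]
  covered (0 px):
    · · · · · · · ·
    · · · · · · · ·
    · · · · · · · ·
    · · · · · · · ·
    · · · · · · · ·
    · · · · · · · ·
    · · · · · · · ·
    · · · · · · · ·
    · · · · · · · ·

Z-buffer (winner per pixel, '.' = empty):
  . . . . . . . .
  . . . . . . . .
  . . . . . . . .
  . . . . . 0 . .
  . . . . . 0 . .
  . . . . . 1 . .
  . . . . . 1 0 .
  . . . . . . 1 .
  . . . . . . . .

Final: -1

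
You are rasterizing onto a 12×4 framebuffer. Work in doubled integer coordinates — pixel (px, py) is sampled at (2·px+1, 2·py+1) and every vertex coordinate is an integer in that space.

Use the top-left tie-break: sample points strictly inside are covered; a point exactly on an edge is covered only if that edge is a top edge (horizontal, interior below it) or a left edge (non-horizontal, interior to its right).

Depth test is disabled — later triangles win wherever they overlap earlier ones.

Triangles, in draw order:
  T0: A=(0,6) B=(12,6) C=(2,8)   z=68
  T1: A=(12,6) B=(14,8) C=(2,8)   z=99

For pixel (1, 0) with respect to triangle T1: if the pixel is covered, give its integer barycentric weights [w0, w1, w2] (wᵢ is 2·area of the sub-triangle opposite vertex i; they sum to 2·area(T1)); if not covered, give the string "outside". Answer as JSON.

T0:
  2·area = 24
  edge (0, 6)→(12, 6): d=(12,0) top-left  bias=+0
  edge (12, 6)→(2, 8): d=(-10,2) right/bottom  bias=-1
  edge (2, 8)→(0, 6): d=(-2,-2) top-left  bias=+0
    (8,2)@(17, 5): e=[-12,0,36] → ·  [on edge]
    (0,3)@(1, 7): e=[12,12,0] → #  [on edge]
    (1,3)@(3, 7): e=[12,8,4] → #
    (2,3)@(5, 7): e=[12,4,8] → #
    (3,3)@(7, 7): e=[12,0,12] → ·  [on edge]
  covered (3 px):
    · · · · · · · · · · · ·
    · · · · · · · · · · · ·
    · · · · · · · · · · · ·
    # # # · · · · · · · · ·
T1:
  2·area = 24
  edge (12, 6)→(14, 8): d=(2,2) right/bottom  bias=-1
  edge (14, 8)→(2, 8): d=(-12,0) right/bottom  bias=-1
  edge (2, 8)→(12, 6): d=(10,-2) top-left  bias=+0
    (3,0)@(7, 1): e=[0,84,-60] → ·  [on edge]
    (4,1)@(9, 3): e=[0,60,-36] → ·  [on edge]
    (5,2)@(11, 5): e=[0,36,-12] → ·  [on edge]
    (8,2)@(17, 5): e=[-12,36,0] → ·  [on edge]
    (3,3)@(7, 7): e=[12,12,0] → #  [on edge]
    (4,3)@(9, 7): e=[8,12,4] → #
    (5,3)@(11, 7): e=[4,12,8] → #
    (6,3)@(13, 7): e=[0,12,12] → ·  [on edge]
  covered (3 px):
    · · · · · · · · · · · ·
    · · · · · · · · · · · ·
    · · · · · · · · · · · ·
    · · · # # # · · · · · ·

Final: "outside"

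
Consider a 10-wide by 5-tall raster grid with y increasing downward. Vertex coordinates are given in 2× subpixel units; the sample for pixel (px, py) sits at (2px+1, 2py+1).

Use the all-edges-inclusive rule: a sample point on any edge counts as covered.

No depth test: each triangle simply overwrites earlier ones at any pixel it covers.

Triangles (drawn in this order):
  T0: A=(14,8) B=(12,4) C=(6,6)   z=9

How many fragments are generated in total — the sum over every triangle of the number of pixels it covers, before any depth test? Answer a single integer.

T0:
  2·area = 28  (B↔C swapped to make it positive)
  edge (14, 8)→(6, 6): d=(-8,-2) inclusive
  edge (6, 6)→(12, 4): d=(6,-2) inclusive
  edge (12, 4)→(14, 8): d=(2,4) inclusive
    (7,1)@(15, 3): e=[42,0,-14] → ·  [on edge]
    (4,2)@(9, 5): e=[14,0,14] → #  [on edge]
    (5,2)@(11, 5): e=[18,4,6] → #
    (6,2)@(13, 5): e=[22,8,-2] → ·
    (1,3)@(3, 7): e=[-14,0,42] → ·  [on edge]
    (4,3)@(9, 7): e=[-2,12,18] → ·
    (5,3)@(11, 7): e=[2,16,10] → #
    (6,3)@(13, 7): e=[6,20,2] → #
    (7,3)@(15, 7): e=[10,24,-6] → ·
    (5,4)@(11, 9): e=[-14,28,14] → ·
    (6,4)@(13, 9): e=[-10,32,6] → ·
  covered (4 px):
    · · · · · · · · · ·
    · · · · · · · · · ·
    · · · · # # · · · ·
    · · · · · # # · · ·
    · · · · · · · · · ·

Final: 4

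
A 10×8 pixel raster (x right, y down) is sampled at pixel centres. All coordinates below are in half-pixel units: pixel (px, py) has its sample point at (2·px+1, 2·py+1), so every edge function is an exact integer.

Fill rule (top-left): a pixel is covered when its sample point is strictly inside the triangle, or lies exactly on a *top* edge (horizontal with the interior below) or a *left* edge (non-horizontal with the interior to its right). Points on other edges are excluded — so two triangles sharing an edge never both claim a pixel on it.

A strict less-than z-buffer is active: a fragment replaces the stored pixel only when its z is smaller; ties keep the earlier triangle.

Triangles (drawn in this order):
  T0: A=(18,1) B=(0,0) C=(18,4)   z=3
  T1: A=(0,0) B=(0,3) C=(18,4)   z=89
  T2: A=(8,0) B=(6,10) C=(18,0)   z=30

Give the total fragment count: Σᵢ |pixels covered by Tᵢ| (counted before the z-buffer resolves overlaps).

T0:
  2·area = 54  (B↔C swapped to make it positive)
  edge (18, 1)→(18, 4): d=(0,3) right/bottom  bias=-1
  edge (18, 4)→(0, 0): d=(-18,-4) top-left  bias=+0
  edge (0, 0)→(18, 1): d=(18,1) right/bottom  bias=-1
    (2,0)@(5, 1): e=[39,2,13] → X
    (3,0)@(7, 1): e=[33,10,11] → X
    (4,0)@(9, 1): e=[27,18,9] → X
    (5,0)@(11, 1): e=[21,26,7] → X
    (6,0)@(13, 1): e=[15,34,5] → X
    (7,0)@(15, 1): e=[9,42,3] → X
    (8,0)@(17, 1): e=[3,50,1] → X
    (9,0)@(19, 1): e=[-3,58,-1] → .
    (2,1)@(5, 3): e=[39,-34,49] → .
    (3,1)@(7, 3): e=[33,-26,47] → .
    (4,1)@(9, 3): e=[27,-18,45] → .
    (5,1)@(11, 3): e=[21,-10,43] → .
  covered (9 px):
    . . X X X X X X X .
    . . . . . . . X X .
    . . . . . . . . . .
    . . . . . . . . . .
    . . . . . . . . . .
    . . . . . . . . . .
    . . . . . . . . . .
    . . . . . . . . . .
T1:
  2·area = 54  (B↔C swapped to make it positive)
  edge (0, 0)→(18, 4): d=(18,4) right/bottom  bias=-1
  edge (18, 4)→(0, 3): d=(-18,-1) top-left  bias=+0
  edge (0, 3)→(0, 0): d=(0,-3) top-left  bias=+0
    (0,0)@(1, 1): e=[14,37,3] → X
    (1,0)@(3, 1): e=[6,39,9] → X
    (2,0)@(5, 1): e=[-2,41,15] → .
    (0,1)@(1, 3): e=[50,1,3] → X
    (2,1)@(5, 3): e=[34,5,15] → X
    (3,1)@(7, 3): e=[26,7,21] → X
    (4,1)@(9, 3): e=[18,9,27] → X
    (5,1)@(11, 3): e=[10,11,33] → X
    (6,1)@(13, 3): e=[2,13,39] → X
    (7,1)@(15, 3): e=[-6,15,45] → .
    (0,2)@(1, 5): e=[86,-35,3] → .
    (1,2)@(3, 5): e=[78,-33,9] → .
  covered (9 px):
    X X . . . . . . . .
    X X X X X X X . . .
    . . . . . . . . . .
    . . . . . . . . . .
    . . . . . . . . . .
    . . . . . . . . . .
    . . . . . . . . . .
    . . . . . . . . . .
T2:
  2·area = 100  (B↔C swapped to make it positive)
  edge (8, 0)→(18, 0): d=(10,0) top-left  bias=+0
  edge (18, 0)→(6, 10): d=(-12,10) right/bottom  bias=-1
  edge (6, 10)→(8, 0): d=(2,-10) top-left  bias=+0
    (4,0)@(9, 1): e=[10,78,12] → X
    (5,0)@(11, 1): e=[10,58,32] → X
    (6,0)@(13, 1): e=[10,38,52] → X
    (7,0)@(15, 1): e=[10,18,72] → X
    (8,0)@(17, 1): e=[10,-2,92] → .
    (4,1)@(9, 3): e=[30,54,16] → X
    (7,1)@(15, 3): e=[30,-6,76] → .
    (3,2)@(7, 5): e=[50,50,0] → X  [on edge]
    (6,2)@(13, 5): e=[50,-10,60] → .
    (3,3)@(7, 7): e=[70,26,4] → X
    (5,3)@(11, 7): e=[70,-14,44] → .
    (3,4)@(7, 9): e=[90,2,8] → X
    (2,7)@(5, 15): e=[150,-50,0] → .  [on edge]
  covered (13 px):
    . . . . X X X X . .
    . . . . X X X . . .
    . . . X X X . . . .
    . . . X X . . . . .
    . . . X . . . . . .
    . . . . . . . . . .
    . . . . . . . . . .
    . . . . . . . . . .

Answer: 31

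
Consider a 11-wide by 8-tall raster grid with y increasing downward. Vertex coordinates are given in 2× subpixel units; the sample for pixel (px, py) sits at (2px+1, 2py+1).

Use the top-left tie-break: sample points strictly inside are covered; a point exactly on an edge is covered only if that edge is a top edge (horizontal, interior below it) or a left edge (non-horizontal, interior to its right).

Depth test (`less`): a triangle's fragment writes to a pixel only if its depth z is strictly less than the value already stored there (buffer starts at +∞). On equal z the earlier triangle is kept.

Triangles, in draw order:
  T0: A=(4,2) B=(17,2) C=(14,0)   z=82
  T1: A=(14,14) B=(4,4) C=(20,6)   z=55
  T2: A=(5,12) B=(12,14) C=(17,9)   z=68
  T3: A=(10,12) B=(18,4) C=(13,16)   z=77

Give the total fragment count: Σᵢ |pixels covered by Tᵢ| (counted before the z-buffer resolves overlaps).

T0:
  2·area = 26  (B↔C swapped to make it positive)
  edge (4, 2)→(14, 0): d=(10,-2) top-left  bias=+0
  edge (14, 0)→(17, 2): d=(3,2) right/bottom  bias=-1
  edge (17, 2)→(4, 2): d=(-13,0) right/bottom  bias=-1
    (4,0)@(9, 1): e=[0,13,13] → #  [on edge]
    (5,0)@(11, 1): e=[4,9,13] → #
    (6,0)@(13, 1): e=[8,5,13] → #
    (7,0)@(15, 1): e=[12,1,13] → #
    (8,0)@(17, 1): e=[16,-3,13] → ·
    (4,1)@(9, 3): e=[20,19,-13] → ·
    (5,1)@(11, 3): e=[24,15,-13] → ·
    (6,1)@(13, 3): e=[28,11,-13] → ·
    (7,1)@(15, 3): e=[32,7,-13] → ·
  covered (4 px):
    · · · · # # # # · · ·
    · · · · · · · · · · ·
    · · · · · · · · · · ·
    · · · · · · · · · · ·
    · · · · · · · · · · ·
    · · · · · · · · · · ·
    · · · · · · · · · · ·
    · · · · · · · · · · ·
T1:
  2·area = 140
  edge (14, 14)→(4, 4): d=(-10,-10) top-left  bias=+0
  edge (4, 4)→(20, 6): d=(16,2) right/bottom  bias=-1
  edge (20, 6)→(14, 14): d=(-6,8) right/bottom  bias=-1
    (0,0)@(1, 1): e=[0,-42,182] → ·  [on edge]
    (1,1)@(3, 3): e=[0,-14,154] → ·  [on edge]
    (2,2)@(5, 5): e=[0,14,126] → #  [on edge]
    (3,2)@(7, 5): e=[20,10,110] → #
    (4,2)@(9, 5): e=[40,6,94] → #
    (5,2)@(11, 5): e=[60,2,78] → #
    (6,2)@(13, 5): e=[80,-2,62] → ·
    (2,3)@(5, 7): e=[-20,46,114] → ·
    (3,3)@(7, 7): e=[0,42,98] → #  [on edge]
    (6,3)@(13, 7): e=[60,30,50] → #
    (7,3)@(15, 7): e=[80,26,34] → #
    (8,3)@(17, 7): e=[100,22,18] → #
    (4,4)@(9, 9): e=[0,70,70] → #  [on edge]
    (5,5)@(11, 11): e=[0,98,42] → #  [on edge]
    (6,6)@(13, 13): e=[0,126,14] → #  [on edge]
    (7,7)@(15, 15): e=[0,154,-14] → ·  [on edge]
  covered (20 px):
    · · · · · · · · · · ·
    · · · · · · · · · · ·
    · · # # # # · · · · ·
    · · · # # # # # # # ·
    · · · · # # # # # · ·
    · · · · · # # # · · ·
    · · · · · · # · · · ·
    · · · · · · · · · · ·
T2:
  2·area = 45  (B↔C swapped to make it positive)
  edge (5, 12)→(17, 9): d=(12,-3) top-left  bias=+0
  edge (17, 9)→(12, 14): d=(-5,5) right/bottom  bias=-1
  edge (12, 14)→(5, 12): d=(-7,-2) top-left  bias=+0
    (10,2)@(21, 5): e=[-36,0,81] → ·  [on edge]
    (9,3)@(19, 7): e=[-18,0,63] → ·  [on edge]
    (8,4)@(17, 9): e=[0,0,45] → ·  [on edge]
    (4,5)@(9, 11): e=[0,30,15] → #  [on edge]
    (5,5)@(11, 11): e=[6,20,19] → #
    (6,5)@(13, 11): e=[12,10,23] → #
    (7,5)@(15, 11): e=[18,0,27] → ·  [on edge]
    (0,6)@(1, 13): e=[0,60,-15] → ·  [on edge]
    (4,6)@(9, 13): e=[24,20,1] → #
    (6,6)@(13, 13): e=[36,0,9] → ·  [on edge]
    (4,7)@(9, 15): e=[48,10,-13] → ·
    (5,7)@(11, 15): e=[54,0,-9] → ·  [on edge]
  covered (5 px):
    · · · · · · · · · · ·
    · · · · · · · · · · ·
    · · · · · · · · · · ·
    · · · · · · · · · · ·
    · · · · · · · · · · ·
    · · · · # # # · · · ·
    · · · · # # · · · · ·
    · · · · · · · · · · ·
T3:
  2·area = 56
  edge (10, 12)→(18, 4): d=(8,-8) top-left  bias=+0
  edge (18, 4)→(13, 16): d=(-5,12) right/bottom  bias=-1
  edge (13, 16)→(10, 12): d=(-3,-4) top-left  bias=+0
    (10,0)@(21, 1): e=[0,-21,77] → ·  [on edge]
    (9,1)@(19, 3): e=[0,-7,63] → ·  [on edge]
    (8,2)@(17, 5): e=[0,7,49] → #  [on edge]
    (9,2)@(19, 5): e=[16,-17,57] → ·
    (7,3)@(15, 7): e=[0,21,35] → #  [on edge]
    (8,3)@(17, 7): e=[16,-3,43] → ·
    (6,4)@(13, 9): e=[0,35,21] → #  [on edge]
    (8,4)@(17, 9): e=[32,-13,37] → ·
    (5,5)@(11, 11): e=[0,49,7] → #  [on edge]
    (8,5)@(17, 11): e=[48,-23,31] → ·
    (4,6)@(9, 13): e=[0,63,-7] → ·  [on edge]
    (5,6)@(11, 13): e=[16,39,1] → #
    (3,7)@(7, 15): e=[0,77,-21] → ·  [on edge]
  covered (10 px):
    · · · · · · · · · · ·
    · · · · · · · · · · ·
    · · · · · · · · # · ·
    · · · · · · · # · · ·
    · · · · · · # # · · ·
    · · · · · # # # · · ·
    · · · · · # # · · · ·
    · · · · · · # · · · ·

Final: 39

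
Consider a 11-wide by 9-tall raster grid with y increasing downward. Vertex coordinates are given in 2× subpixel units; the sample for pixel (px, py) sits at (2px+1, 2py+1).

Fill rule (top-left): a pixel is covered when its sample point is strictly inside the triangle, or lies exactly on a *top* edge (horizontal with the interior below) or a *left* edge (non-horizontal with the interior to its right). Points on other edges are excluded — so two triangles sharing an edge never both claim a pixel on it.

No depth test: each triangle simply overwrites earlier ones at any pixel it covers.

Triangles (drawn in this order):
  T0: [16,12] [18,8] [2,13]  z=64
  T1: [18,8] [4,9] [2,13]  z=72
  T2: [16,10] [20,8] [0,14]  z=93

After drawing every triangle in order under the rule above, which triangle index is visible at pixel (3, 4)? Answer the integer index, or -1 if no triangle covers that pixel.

T0:
  2·area = 54  (B↔C swapped to make it positive)
  edge (16, 12)→(2, 13): d=(-14,1) right/bottom  bias=-1
  edge (2, 13)→(18, 8): d=(16,-5) top-left  bias=+0
  edge (18, 8)→(16, 12): d=(-2,4) right/bottom  bias=-1
    (7,4)@(15, 9): e=[43,1,10] → #
    (8,4)@(17, 9): e=[41,11,2] → #
    (9,4)@(19, 9): e=[39,21,-6] → ·
    (4,5)@(9, 11): e=[21,3,30] → #
    (5,5)@(11, 11): e=[19,13,22] → #
    (6,5)@(13, 11): e=[17,23,14] → #
    (8,5)@(17, 11): e=[13,43,-2] → ·
    (4,6)@(9, 13): e=[-7,35,26] → ·
    (5,6)@(11, 13): e=[-9,45,18] → ·
    (6,6)@(13, 13): e=[-11,55,10] → ·
    (7,6)@(15, 13): e=[-13,65,2] → ·
  covered (6 px):
    · · · · · · · · · · ·
    · · · · · · · · · · ·
    · · · · · · · · · · ·
    · · · · · · · · · · ·
    · · · · · · · # # · ·
    · · · · # # # # · · ·
    · · · · · · · · · · ·
    · · · · · · · · · · ·
    · · · · · · · · · · ·
T1:
  2·area = 54  (B↔C swapped to make it positive)
  edge (18, 8)→(2, 13): d=(-16,5) right/bottom  bias=-1
  edge (2, 13)→(4, 9): d=(2,-4) top-left  bias=+0
  edge (4, 9)→(18, 8): d=(14,-1) top-left  bias=+0
    (3,1)@(7, 3): e=[135,0,-81] → ·  [on edge]
    (2,3)@(5, 7): e=[81,0,-27] → ·  [on edge]
    (2,4)@(5, 9): e=[49,4,1] → #
    (3,4)@(7, 9): e=[39,12,3] → #
    (4,4)@(9, 9): e=[29,20,5] → #
    (5,4)@(11, 9): e=[19,28,7] → #
    (6,4)@(13, 9): e=[9,36,9] → #
    (7,4)@(15, 9): e=[-1,44,11] → ·
    (1,5)@(3, 11): e=[27,0,27] → #  [on edge]
    (4,5)@(9, 11): e=[-3,24,33] → ·
    (5,5)@(11, 11): e=[-13,32,35] → ·
    (6,5)@(13, 11): e=[-23,40,37] → ·
    (0,7)@(1, 15): e=[-27,0,81] → ·  [on edge]
  covered (8 px):
    · · · · · · · · · · ·
    · · · · · · · · · · ·
    · · · · · · · · · · ·
    · · · · · · · · · · ·
    · · # # # # # · · · ·
    · # # # · · · · · · ·
    · · · · · · · · · · ·
    · · · · · · · · · · ·
    · · · · · · · · · · ·
T2:
  2·area = 16  (B↔C swapped to make it positive)
  edge (16, 10)→(0, 14): d=(-16,4) right/bottom  bias=-1
  edge (0, 14)→(20, 8): d=(20,-6) top-left  bias=+0
  edge (20, 8)→(16, 10): d=(-4,2) right/bottom  bias=-1
    (8,4)@(17, 9): e=[12,2,2] → #
    (9,4)@(19, 9): e=[4,14,-2] → ·
    (5,5)@(11, 11): e=[4,6,6] → #
    (6,5)@(13, 11): e=[-4,18,2] → ·
    (8,5)@(17, 11): e=[-20,42,-6] → ·
    (5,6)@(11, 13): e=[-28,46,-2] → ·
  covered (2 px):
    · · · · · · · · · · ·
    · · · · · · · · · · ·
    · · · · · · · · · · ·
    · · · · · · · · · · ·
    · · · · · · · · # · ·
    · · · · · # · · · · ·
    · · · · · · · · · · ·
    · · · · · · · · · · ·
    · · · · · · · · · · ·

Z-buffer (winner per pixel, '.' = empty):
  . . . . . . . . . . .
  . . . . . . . . . . .
  . . . . . . . . . . .
  . . . . . . . . . . .
  . . 1 1 1 1 1 0 2 . .
  . 1 1 1 0 2 0 0 . . .
  . . . . . . . . . . .
  . . . . . . . . . . .
  . . . . . . . . . . .

Result: 1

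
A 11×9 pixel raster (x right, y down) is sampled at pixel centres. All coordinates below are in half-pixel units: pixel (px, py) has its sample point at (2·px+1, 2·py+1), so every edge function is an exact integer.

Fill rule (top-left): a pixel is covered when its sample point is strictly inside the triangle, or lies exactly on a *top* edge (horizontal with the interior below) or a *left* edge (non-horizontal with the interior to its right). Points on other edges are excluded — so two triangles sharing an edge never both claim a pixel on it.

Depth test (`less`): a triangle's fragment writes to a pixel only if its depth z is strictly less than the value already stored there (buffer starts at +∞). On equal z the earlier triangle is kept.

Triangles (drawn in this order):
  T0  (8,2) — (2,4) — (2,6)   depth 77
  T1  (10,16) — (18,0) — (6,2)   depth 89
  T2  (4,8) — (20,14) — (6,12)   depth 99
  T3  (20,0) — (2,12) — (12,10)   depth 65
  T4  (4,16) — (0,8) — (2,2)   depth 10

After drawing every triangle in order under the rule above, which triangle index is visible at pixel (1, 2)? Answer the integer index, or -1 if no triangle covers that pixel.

T0:
  2·area = 12  (B↔C swapped to make it positive)
  edge (8, 2)→(2, 6): d=(-6,4) right/bottom  bias=-1
  edge (2, 6)→(2, 4): d=(0,-2) top-left  bias=+0
  edge (2, 4)→(8, 2): d=(6,-2) top-left  bias=+0
    (5,0)@(11, 1): e=[-6,18,0] → .  [on edge]
    (2,1)@(5, 3): e=[6,6,0] → X  [on edge]
    (3,1)@(7, 3): e=[-2,10,4] → .
    (1,2)@(3, 5): e=[2,2,8] → X
    (2,2)@(5, 5): e=[-6,6,12] → .
    (1,3)@(3, 7): e=[-10,2,20] → .
  covered (2 px):
    . . . . . . . . . . .
    . . X . . . . . . . .
    . X . . . . . . . . .
    . . . . . . . . . . .
    . . . . . . . . . . .
    . . . . . . . . . . .
    . . . . . . . . . . .
    . . . . . . . . . . .
    . . . . . . . . . . .
T1:
  2·area = 176  (B↔C swapped to make it positive)
  edge (10, 16)→(6, 2): d=(-4,-14) top-left  bias=+0
  edge (6, 2)→(18, 0): d=(12,-2) top-left  bias=+0
  edge (18, 0)→(10, 16): d=(-8,16) right/bottom  bias=-1
    (6,0)@(13, 1): e=[102,2,72] → X
    (7,0)@(15, 1): e=[130,6,40] → X
    (8,0)@(17, 1): e=[158,10,8] → X
    (9,0)@(19, 1): e=[186,14,-24] → .
    (3,1)@(7, 3): e=[10,14,152] → X
    (4,1)@(9, 3): e=[38,18,120] → X
    (5,1)@(11, 3): e=[66,22,88] → X
    (8,1)@(17, 3): e=[150,34,-8] → .
    (3,2)@(7, 5): e=[2,38,136] → X
    (8,2)@(17, 5): e=[142,58,-24] → .
    (3,3)@(7, 7): e=[-6,62,120] → .
    (4,3)@(9, 7): e=[22,66,88] → X
  covered (22 px):
    . . . . . . X X X . .
    . . . X X X X X . . .
    . . . X X X X X . . .
    . . . . X X X . . . .
    . . . . X X X . . . .
    . . . . X X . . . . .
    . . . . . X . . . . .
    . . . . . . . . . . .
    . . . . . . . . . . .
T2:
  2·area = 52
  edge (4, 8)→(20, 14): d=(16,6) right/bottom  bias=-1
  edge (20, 14)→(6, 12): d=(-14,-2) top-left  bias=+0
  edge (6, 12)→(4, 8): d=(-2,-4) top-left  bias=+0
    (2,4)@(5, 9): e=[10,40,2] → X
    (3,4)@(7, 9): e=[-2,44,10] → .
    (2,5)@(5, 11): e=[42,12,-2] → .
    (3,5)@(7, 11): e=[30,16,6] → X
    (4,5)@(9, 11): e=[18,20,14] → X
    (5,5)@(11, 11): e=[6,24,22] → X
    (6,5)@(13, 11): e=[-6,28,30] → .
    (3,6)@(7, 13): e=[62,-12,2] → .
    (4,6)@(9, 13): e=[50,-8,10] → .
    (5,6)@(11, 13): e=[38,-4,18] → .
    (6,6)@(13, 13): e=[26,0,26] → X  [on edge]
    (7,6)@(15, 13): e=[14,4,34] → X
  covered (7 px):
    . . . . . . . . . . .
    . . . . . . . . . . .
    . . . . . . . . . . .
    . . . . . . . . . . .
    . . X . . . . . . . .
    . . . X X X . . . . .
    . . . . . . X X X . .
    . . . . . . . . . . .
    . . . . . . . . . . .
T3:
  2·area = 84  (B↔C swapped to make it positive)
  edge (20, 0)→(12, 10): d=(-8,10) right/bottom  bias=-1
  edge (12, 10)→(2, 12): d=(-10,2) right/bottom  bias=-1
  edge (2, 12)→(20, 0): d=(18,-12) top-left  bias=+0
    (9,0)@(19, 1): e=[2,76,6] → X
    (10,0)@(21, 1): e=[-18,72,30] → .
    (8,1)@(17, 3): e=[6,60,18] → X
    (9,1)@(19, 3): e=[-14,56,42] → .
    (6,2)@(13, 5): e=[30,48,6] → X
    (7,2)@(15, 5): e=[10,44,30] → X
    (8,2)@(17, 5): e=[-10,40,54] → .
    (5,3)@(11, 7): e=[34,32,18] → X
    (7,3)@(15, 7): e=[-6,24,66] → .
    (3,4)@(7, 9): e=[58,20,6] → X
    (4,4)@(9, 9): e=[38,16,30] → X
    (6,4)@(13, 9): e=[-2,8,78] → .
    (8,4)@(17, 9): e=[-42,0,126] → .  [on edge]
    (3,5)@(7, 11): e=[42,0,42] → .  [on edge]
  covered (10 px):
    . . . . . . . . . X .
    . . . . . . . . X . .
    . . . . . . X X . . .
    . . . . . X X . . . .
    . . . X X X . . . . .
    . . X . . . . . . . .
    . . . . . . . . . . .
    . . . . . . . . . . .
    . . . . . . . . . . .
T4:
  2·area = 40
  edge (4, 16)→(0, 8): d=(-4,-8) top-left  bias=+0
  edge (0, 8)→(2, 2): d=(2,-6) top-left  bias=+0
  edge (2, 2)→(4, 16): d=(2,14) right/bottom  bias=-1
    (0,2)@(1, 5): e=[20,0,20] → X  [on edge]
    (1,2)@(3, 5): e=[36,12,-8] → .
    (0,3)@(1, 7): e=[12,4,24] → X
    (1,3)@(3, 7): e=[28,16,-4] → .
    (0,4)@(1, 9): e=[4,8,28] → X
    (1,4)@(3, 9): e=[20,20,0] → .  [on edge]
    (0,5)@(1, 11): e=[-4,12,32] → .
    (1,5)@(3, 11): e=[12,24,4] → X
    (2,5)@(5, 11): e=[28,36,-24] → .
    (1,6)@(3, 13): e=[4,28,8] → X
    (2,6)@(5, 13): e=[20,40,-20] → .
    (1,7)@(3, 15): e=[-4,32,12] → .
  covered (5 px):
    . . . . . . . . . . .
    . . . . . . . . . . .
    X . . . . . . . . . .
    X . . . . . . . . . .
    X . . . . . . . . . .
    . X . . . . . . . . .
    . X . . . . . . . . .
    . . . . . . . . . . .
    . . . . . . . . . . .

Z-buffer (winner per pixel, '.' = empty):
  . . . . . . 1 1 1 3 .
  . . 0 1 1 1 1 1 3 . .
  4 0 . 1 1 1 3 3 . . .
  4 . . . 1 3 3 . . . .
  4 . 2 3 3 3 1 . . . .
  . 4 3 2 1 1 . . . . .
  . 4 . . . 1 2 2 2 . .
  . . . . . . . . . . .
  . . . . . . . . . . .

Answer: 0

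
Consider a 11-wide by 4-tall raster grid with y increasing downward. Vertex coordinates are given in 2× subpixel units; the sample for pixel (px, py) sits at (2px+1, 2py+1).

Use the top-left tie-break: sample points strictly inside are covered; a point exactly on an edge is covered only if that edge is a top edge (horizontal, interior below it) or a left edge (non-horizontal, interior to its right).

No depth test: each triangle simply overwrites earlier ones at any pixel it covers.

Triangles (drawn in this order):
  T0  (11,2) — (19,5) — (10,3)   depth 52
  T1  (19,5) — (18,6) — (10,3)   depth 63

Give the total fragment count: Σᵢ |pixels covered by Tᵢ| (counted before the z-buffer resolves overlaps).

T0:
  2·area = 11
  edge (11, 2)→(19, 5): d=(8,3) right/bottom  bias=-1
  edge (19, 5)→(10, 3): d=(-9,-2) top-left  bias=+0
  edge (10, 3)→(11, 2): d=(1,-1) top-left  bias=+0
    (0,0)@(1, 1): e=[22,0,-11] → ·  [on edge]
    (5,1)@(11, 3): e=[8,2,1] → #
    (6,1)@(13, 3): e=[2,6,3] → #
    (7,1)@(15, 3): e=[-4,10,5] → ·
    (5,2)@(11, 5): e=[24,-16,3] → ·
    (6,2)@(13, 5): e=[18,-12,5] → ·
    (9,2)@(19, 5): e=[0,0,11] → ·  [on edge]
  covered (2 px):
    · · · · · · · · · · ·
    · · · · · # # · · · ·
    · · · · · · · · · · ·
    · · · · · · · · · · ·
T1:
  2·area = 11
  edge (19, 5)→(18, 6): d=(-1,1) right/bottom  bias=-1
  edge (18, 6)→(10, 3): d=(-8,-3) top-left  bias=+0
  edge (10, 3)→(19, 5): d=(9,2) right/bottom  bias=-1
    (0,0)@(1, 1): e=[22,-11,0] → ·  [on edge]
    (10,1)@(21, 3): e=[0,33,-22] → ·  [on edge]
    (8,2)@(17, 5): e=[2,5,4] → #
    (9,2)@(19, 5): e=[0,11,0] → ·  [on edge]
    (8,3)@(17, 7): e=[0,-11,22] → ·  [on edge]
  covered (1 px):
    · · · · · · · · · · ·
    · · · · · · · · · · ·
    · · · · · · · · # · ·
    · · · · · · · · · · ·

Final: 3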